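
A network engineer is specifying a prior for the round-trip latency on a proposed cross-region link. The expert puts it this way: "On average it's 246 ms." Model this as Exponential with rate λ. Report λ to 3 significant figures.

λ ≈ 0.00407

Exponential mean = 1/λ, so λ = 1/246.0 = 0.00407.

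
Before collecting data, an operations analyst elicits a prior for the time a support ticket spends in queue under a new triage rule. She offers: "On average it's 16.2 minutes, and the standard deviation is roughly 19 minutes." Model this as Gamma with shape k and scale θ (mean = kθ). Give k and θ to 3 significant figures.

For Gamma(k, scale θ): mean = kθ, variance = kθ², so CV = 1/√k.
CV = SD/mean = 19/16.2 = 1.173, hence k = 1/CV² = 0.727.
Then θ = mean/k = 16.2/0.727 = 22.3.

k ≈ 0.727, θ ≈ 22.3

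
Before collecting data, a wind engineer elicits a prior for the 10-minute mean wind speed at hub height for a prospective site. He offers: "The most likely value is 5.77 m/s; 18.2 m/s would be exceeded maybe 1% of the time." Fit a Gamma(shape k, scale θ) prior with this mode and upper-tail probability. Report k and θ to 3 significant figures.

Gamma(k,θ) with k>1 has mode (k−1)θ, so θ = 5.77/(k−1).
Need P(X < 18.2) = 0.99 with θ tied to k this way. Start at k = 2, θ = 5.77: P(X<18.2) ≈ 0.823.
Too low — raise k to concentrate. Iterating converges to k ≈ 4.37.
Then θ = 5.77/(4.37−1) ≈ 1.71.

k ≈ 4.37, θ ≈ 1.71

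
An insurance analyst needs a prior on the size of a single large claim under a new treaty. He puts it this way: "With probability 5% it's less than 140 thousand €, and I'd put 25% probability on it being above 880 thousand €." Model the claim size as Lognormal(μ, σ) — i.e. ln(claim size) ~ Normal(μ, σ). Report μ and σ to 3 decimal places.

μ ≈ 6.245, σ ≈ 0.793

If T ~ Lognormal(μ,σ) then ln T ~ Normal(μ,σ), so the p-quantile of ln T is μ + z_p·σ.
ln(140) = 4.942 and ln(880) = 6.78; z_{0.05} = -1.645, z_{0.75} = 0.6745.
σ = (6.78 − 4.942)/(0.6745 − (-1.645)) = 0.793.
μ = 4.942 − (-1.645)·0.793 = 6.245.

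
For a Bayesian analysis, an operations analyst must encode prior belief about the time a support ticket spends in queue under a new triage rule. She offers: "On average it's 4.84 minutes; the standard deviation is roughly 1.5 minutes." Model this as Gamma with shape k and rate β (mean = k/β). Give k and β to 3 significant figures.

For Gamma(k, rate β): mean = k/β, variance = k/β², so CV = 1/√k.
CV = SD/mean = 1.5/4.84 = 0.3099, hence k = 1/CV² = 10.4.
Then β = k/mean = 10.4/4.84 = 2.15.

k ≈ 10.4, β ≈ 2.15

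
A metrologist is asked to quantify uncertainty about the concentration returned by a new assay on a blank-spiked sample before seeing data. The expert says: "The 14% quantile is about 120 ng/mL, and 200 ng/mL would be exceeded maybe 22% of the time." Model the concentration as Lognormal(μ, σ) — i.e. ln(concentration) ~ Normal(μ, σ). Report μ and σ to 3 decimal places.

If T ~ Lognormal(μ,σ) then ln T ~ Normal(μ,σ), so the p-quantile of ln T is μ + z_p·σ.
ln(120) = 4.787 and ln(200) = 5.298; z_{0.14} = -1.08, z_{0.78} = 0.7722.
σ = (5.298 − 4.787)/(0.7722 − (-1.08)) = 0.276.
μ = 4.787 − (-1.08)·0.276 = 5.085.

μ ≈ 5.085, σ ≈ 0.276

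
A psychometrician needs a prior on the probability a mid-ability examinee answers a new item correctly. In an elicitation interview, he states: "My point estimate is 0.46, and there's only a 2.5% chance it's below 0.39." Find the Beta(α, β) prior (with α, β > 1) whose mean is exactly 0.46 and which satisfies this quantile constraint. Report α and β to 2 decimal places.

α ≈ 87.91, β ≈ 103.20

With mean 0.46 fixed, write α = 0.46s, β = 0.54s where s = α+β.
Need P(θ < 0.39) = 0.025 under Beta(0.46s, 0.54s). Normal approximation: (q−m)/√(m(1−m)/s) ≈ z_{0.025} = -1.96, so s ≈ 0.46·0.54·(-1.96)²/(0.39−0.46)² = 194.7.
At s = 194.7: P(θ<0.39) ≈ 0.024. Adjusting to match 0.025 gives s ≈ 191.12.
So α = 0.46·191.12 ≈ 87.91, β = 0.54·191.12 ≈ 103.20.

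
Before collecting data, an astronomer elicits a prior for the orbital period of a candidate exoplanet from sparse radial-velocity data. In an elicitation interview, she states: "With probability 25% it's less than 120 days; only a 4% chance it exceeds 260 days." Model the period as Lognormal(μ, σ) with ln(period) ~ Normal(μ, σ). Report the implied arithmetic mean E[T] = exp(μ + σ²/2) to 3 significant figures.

If T ~ Lognormal(μ,σ) then ln T ~ Normal(μ,σ), so the p-quantile of ln T is μ + z_p·σ.
ln(120) = 4.787 and ln(260) = 5.561; z_{0.25} = -0.6745, z_{0.96} = 1.751.
σ = (5.561 − 4.787)/(1.751 − (-0.6745)) = 0.319.
μ = 4.787 − (-0.6745)·0.319 = 5.003.
E[T] = exp(μ + σ²/2) = exp(5.003 + 0.0508) = 157 days.

E[T] ≈ 157 days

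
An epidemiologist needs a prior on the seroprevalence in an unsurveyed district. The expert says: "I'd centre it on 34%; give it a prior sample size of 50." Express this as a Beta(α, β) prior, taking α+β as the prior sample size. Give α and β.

α = 17, β = 33

Under the effective-sample-size interpretation, Beta(α, β) has prior mean α/(α+β) and prior sample size α+β.
So α+β = 50 and α/(α+β) = 0.34, giving α = 0.34·50 = 17 and β = 50 − 17 = 33.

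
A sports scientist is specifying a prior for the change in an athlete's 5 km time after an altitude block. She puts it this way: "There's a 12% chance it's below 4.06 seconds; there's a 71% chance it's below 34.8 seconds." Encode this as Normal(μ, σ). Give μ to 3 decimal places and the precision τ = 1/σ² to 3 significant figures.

The p-quantile of Normal(μ,σ) is μ + z_p·σ, with z_{0.12} = -1.175 and z_{0.71} = 0.5534.
Eliminate σ: μ = (z₂·x₁ − z₁·x₂)/(z₂ − z₁) = (0.5534·4.06 − (-1.175)·34.8)/1.728 = 24.958.
Then σ = (x₂ − x₁)/(z₂ − z₁) = (34.8 − 4.06)/1.728 = 17.786.
Precision τ = 1/σ² = 1/17.79² = 0.00316.

μ = 24.958, τ = 0.00316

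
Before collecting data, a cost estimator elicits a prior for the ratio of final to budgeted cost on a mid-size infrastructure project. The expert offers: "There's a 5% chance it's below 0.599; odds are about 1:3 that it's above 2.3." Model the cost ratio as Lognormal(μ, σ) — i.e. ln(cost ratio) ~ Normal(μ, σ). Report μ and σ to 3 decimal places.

μ ≈ 0.442, σ ≈ 0.580

If T ~ Lognormal(μ,σ) then ln T ~ Normal(μ,σ), so the p-quantile of ln T is μ + z_p·σ.
ln(0.599) = -0.5125 and ln(2.3) = 0.8329; z_{0.05} = -1.645, z_{0.75} = 0.6745.
σ = (0.8329 − -0.5125)/(0.6745 − (-1.645)) = 0.580.
μ = -0.5125 − (-1.645)·0.580 = 0.442.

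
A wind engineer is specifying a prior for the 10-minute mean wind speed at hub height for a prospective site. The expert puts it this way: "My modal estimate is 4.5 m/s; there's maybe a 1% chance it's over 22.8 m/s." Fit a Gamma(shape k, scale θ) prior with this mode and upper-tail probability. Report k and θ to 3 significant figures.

k ≈ 2.48, θ ≈ 3.03

Gamma(k,θ) with k>1 has mode (k−1)θ, so θ = 4.5/(k−1).
Need P(X < 22.8) = 0.99 with θ tied to k this way. Start at k = 2, θ = 4.5: P(X<22.8) ≈ 0.962.
Too low — raise k to concentrate. Iterating converges to k ≈ 2.48.
Then θ = 4.5/(2.48−1) ≈ 3.03.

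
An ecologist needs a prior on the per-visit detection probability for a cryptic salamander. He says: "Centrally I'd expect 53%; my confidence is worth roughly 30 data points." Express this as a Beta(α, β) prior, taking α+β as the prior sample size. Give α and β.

α = 15.9, β = 14.1

Under the effective-sample-size interpretation, Beta(α, β) has prior mean α/(α+β) and prior sample size α+β.
So α+β = 30 and α/(α+β) = 0.53, giving α = 0.53·30 = 15.9 and β = 30 − 15.9 = 14.1.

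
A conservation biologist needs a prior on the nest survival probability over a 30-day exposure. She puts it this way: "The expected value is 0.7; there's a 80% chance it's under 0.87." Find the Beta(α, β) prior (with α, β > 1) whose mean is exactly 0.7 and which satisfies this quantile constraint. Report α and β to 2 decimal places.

With mean 0.7 fixed, write α = 0.7s, β = 0.3s where s = α+β.
Need P(θ < 0.87) = 0.8 under Beta(0.7s, 0.3s). Normal approximation: (q−m)/√(m(1−m)/s) ≈ z_{0.8} = 0.842, so s ≈ 0.7·0.3·(0.842)²/(0.87−0.7)² = 5.1.
At s = 5.1: P(θ<0.87) ≈ 0.796. Adjusting to match 0.8 gives s ≈ 5.26.
So α = 0.7·5.26 ≈ 3.68, β = 0.3·5.26 ≈ 1.58.

α ≈ 3.68, β ≈ 1.58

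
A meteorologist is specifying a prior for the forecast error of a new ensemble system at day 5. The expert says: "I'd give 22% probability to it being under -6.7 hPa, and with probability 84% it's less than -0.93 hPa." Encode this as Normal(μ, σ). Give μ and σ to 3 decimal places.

μ = -4.178, σ = 3.266

For Normal(μ,σ), the p-quantile is μ + z_p·σ. Here z_{0.22} = -0.7722, z_{0.84} = 0.9945.
So -6.7 = μ − 0.7722σ and -0.93 = μ + 0.9945σ.
Subtracting: σ = (-0.93 − -6.7)/(0.9945 − (-0.7722)) = 3.266.
Then μ = -6.7 − (-0.7722)·3.266 = -4.178.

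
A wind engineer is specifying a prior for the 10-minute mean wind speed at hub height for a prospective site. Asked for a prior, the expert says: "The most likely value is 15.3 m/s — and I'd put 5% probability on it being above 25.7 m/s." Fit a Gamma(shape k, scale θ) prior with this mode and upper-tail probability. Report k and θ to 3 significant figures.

Gamma(k,θ) with k>1 has mode (k−1)θ, so θ = 15.3/(k−1).
Need P(X < 25.7) = 0.95 with θ tied to k this way. Start at k = 2, θ = 15.3: P(X<25.7) ≈ 0.500.
Too low — raise k to concentrate. Iterating converges to k ≈ 11.4.
Then θ = 15.3/(11.4−1) ≈ 1.47.

k ≈ 11.4, θ ≈ 1.47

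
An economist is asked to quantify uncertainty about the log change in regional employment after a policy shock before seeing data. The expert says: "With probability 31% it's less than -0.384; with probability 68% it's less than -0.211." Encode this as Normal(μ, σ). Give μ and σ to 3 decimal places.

For Normal(μ,σ), the p-quantile is μ + z_p·σ. Here z_{0.31} = -0.4959, z_{0.68} = 0.4677.
So -0.384 = μ − 0.4959σ and -0.211 = μ + 0.4677σ.
Subtracting: σ = (-0.211 − -0.384)/(0.4677 − (-0.4959)) = 0.180.
Then μ = -0.384 − (-0.4959)·0.180 = -0.295.

μ = -0.295, σ = 0.180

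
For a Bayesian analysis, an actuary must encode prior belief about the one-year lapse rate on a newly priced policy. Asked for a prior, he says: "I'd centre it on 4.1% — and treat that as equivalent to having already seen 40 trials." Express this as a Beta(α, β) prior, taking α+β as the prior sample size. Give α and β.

Under the effective-sample-size interpretation, Beta(α, β) has prior mean α/(α+β) and prior sample size α+β.
So α+β = 40 and α/(α+β) = 0.041, giving α = 0.041·40 = 1.64 and β = 40 − 1.64 = 38.36.

α = 1.64, β = 38.36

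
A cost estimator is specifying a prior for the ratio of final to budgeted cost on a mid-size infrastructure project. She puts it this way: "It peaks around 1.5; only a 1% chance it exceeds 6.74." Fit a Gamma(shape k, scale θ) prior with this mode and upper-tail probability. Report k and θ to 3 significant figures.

k ≈ 2.79, θ ≈ 0.837

Gamma(k,θ) with k>1 has mode (k−1)θ, so θ = 1.5/(k−1).
Need P(X < 6.74) = 0.99 with θ tied to k this way. Start at k = 2, θ = 1.5: P(X<6.74) ≈ 0.939.
Too low — raise k to concentrate. Iterating converges to k ≈ 2.79.
Then θ = 1.5/(2.79−1) ≈ 0.837.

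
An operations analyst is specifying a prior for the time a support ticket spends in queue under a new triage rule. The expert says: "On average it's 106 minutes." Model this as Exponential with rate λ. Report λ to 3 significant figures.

Exponential mean = 1/λ, so λ = 1/106.0 = 0.00943.

λ ≈ 0.00943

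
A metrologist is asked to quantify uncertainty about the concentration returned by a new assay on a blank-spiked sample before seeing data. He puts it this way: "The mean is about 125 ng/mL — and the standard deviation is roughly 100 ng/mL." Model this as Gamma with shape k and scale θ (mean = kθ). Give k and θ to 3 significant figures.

For Gamma(k, scale θ): mean = kθ, variance = kθ², so CV = 1/√k.
CV = SD/mean = 100/125 = 0.8, hence k = 1/CV² = 1.56.
Then θ = mean/k = 125/1.56 = 80.

k ≈ 1.56, θ ≈ 80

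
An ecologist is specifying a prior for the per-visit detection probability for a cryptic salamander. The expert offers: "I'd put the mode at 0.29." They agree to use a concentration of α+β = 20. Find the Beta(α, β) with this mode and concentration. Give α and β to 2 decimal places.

For α,β > 1 the Beta mode is (α−1)/(α+β−2). With α+β = 20, the mode is (α−1)/18.
Set (α−1)/18 = 0.29 → α = 1 + 0.29·18 = 6.22.
β = 20 − α = 13.78.

α = 6.22, β = 13.78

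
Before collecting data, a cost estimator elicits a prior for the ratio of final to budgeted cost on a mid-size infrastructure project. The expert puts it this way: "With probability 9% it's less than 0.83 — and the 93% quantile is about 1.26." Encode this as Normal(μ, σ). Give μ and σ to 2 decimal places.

The p-quantile of Normal(μ,σ) is μ + z_p·σ, with z_{0.09} = -1.341 and z_{0.93} = 1.476.
Eliminate σ: μ = (z₂·x₁ − z₁·x₂)/(z₂ − z₁) = (1.476·0.83 − (-1.341)·1.26)/2.817 = 1.03.
Then σ = (x₂ − x₁)/(z₂ − z₁) = (1.26 − 0.83)/2.817 = 0.15.

μ = 1.03, σ = 0.15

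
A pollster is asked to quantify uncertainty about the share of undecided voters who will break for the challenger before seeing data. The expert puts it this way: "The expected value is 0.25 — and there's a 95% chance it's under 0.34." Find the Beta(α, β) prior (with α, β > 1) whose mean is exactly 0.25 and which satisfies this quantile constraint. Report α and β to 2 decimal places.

α ≈ 16.94, β ≈ 50.82

With mean 0.25 fixed, write α = 0.25s, β = 0.75s where s = α+β.
Need P(θ < 0.34) = 0.95 under Beta(0.25s, 0.75s). Normal approximation: (q−m)/√(m(1−m)/s) ≈ z_{0.95} = 1.64, so s ≈ 0.25·0.75·(1.64)²/(0.34−0.25)² = 62.6.
At s = 62.6: P(θ<0.34) ≈ 0.943. Adjusting to match 0.95 gives s ≈ 67.76.
So α = 0.25·67.76 ≈ 16.94, β = 0.75·67.76 ≈ 50.82.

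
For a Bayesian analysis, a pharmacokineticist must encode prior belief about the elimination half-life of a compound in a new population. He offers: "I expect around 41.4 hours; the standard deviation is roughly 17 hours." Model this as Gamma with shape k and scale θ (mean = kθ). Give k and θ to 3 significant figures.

k ≈ 5.93, θ ≈ 6.98

For Gamma(k, scale θ): mean = kθ, variance = kθ², so CV = 1/√k.
CV = SD/mean = 17/41.4 = 0.4106, hence k = 1/CV² = 5.93.
Then θ = mean/k = 41.4/5.93 = 6.98.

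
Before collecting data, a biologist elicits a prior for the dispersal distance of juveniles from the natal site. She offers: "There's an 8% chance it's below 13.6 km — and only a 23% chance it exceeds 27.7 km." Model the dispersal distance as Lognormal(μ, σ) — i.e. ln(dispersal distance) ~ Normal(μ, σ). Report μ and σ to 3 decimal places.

μ ≈ 3.076, σ ≈ 0.332

If T ~ Lognormal(μ,σ) then ln T ~ Normal(μ,σ), so the p-quantile of ln T is μ + z_p·σ.
ln(13.6) = 2.61 and ln(27.7) = 3.321; z_{0.08} = -1.405, z_{0.77} = 0.7388.
σ = (3.321 − 2.61)/(0.7388 − (-1.405)) = 0.332.
μ = 2.61 − (-1.405)·0.332 = 3.076.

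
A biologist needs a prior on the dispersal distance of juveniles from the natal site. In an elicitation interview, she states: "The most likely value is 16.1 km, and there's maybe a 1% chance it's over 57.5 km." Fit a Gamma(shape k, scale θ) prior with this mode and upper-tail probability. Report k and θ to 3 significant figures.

Gamma(k,θ) with k>1 has mode (k−1)θ, so θ = 16.1/(k−1).
Need P(X < 57.5) = 0.99 with θ tied to k this way. Start at k = 2, θ = 16.1: P(X<57.5) ≈ 0.871.
Too low — raise k to concentrate. Iterating converges to k ≈ 3.66.
Then θ = 16.1/(3.66−1) ≈ 6.05.

k ≈ 3.66, θ ≈ 6.05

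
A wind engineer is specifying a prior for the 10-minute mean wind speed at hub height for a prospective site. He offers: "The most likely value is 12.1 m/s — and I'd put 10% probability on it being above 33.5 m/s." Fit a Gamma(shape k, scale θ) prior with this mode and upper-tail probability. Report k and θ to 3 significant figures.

Gamma(k,θ) with k>1 has mode (k−1)θ, so θ = 12.1/(k−1).
Need P(X < 33.5) = 0.9 with θ tied to k this way. Start at k = 2, θ = 12.1: P(X<33.5) ≈ 0.764.
Too low — raise k to concentrate. Iterating converges to k ≈ 2.84.
Then θ = 12.1/(2.84−1) ≈ 6.56.

k ≈ 2.84, θ ≈ 6.56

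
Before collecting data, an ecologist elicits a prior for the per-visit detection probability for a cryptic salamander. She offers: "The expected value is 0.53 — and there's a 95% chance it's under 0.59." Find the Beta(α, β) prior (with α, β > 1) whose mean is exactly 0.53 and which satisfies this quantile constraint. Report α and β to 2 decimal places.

With mean 0.53 fixed, write α = 0.53s, β = 0.47s where s = α+β.
Need P(θ < 0.59) = 0.95 under Beta(0.53s, 0.47s). Normal approximation: (q−m)/√(m(1−m)/s) ≈ z_{0.95} = 1.64, so s ≈ 0.53·0.47·(1.64)²/(0.59−0.53)² = 187.2.
At s = 187.2: P(θ<0.59) ≈ 0.951. Adjusting to match 0.95 gives s ≈ 185.20.
So α = 0.53·185.20 ≈ 98.16, β = 0.47·185.20 ≈ 87.04.

α ≈ 98.16, β ≈ 87.04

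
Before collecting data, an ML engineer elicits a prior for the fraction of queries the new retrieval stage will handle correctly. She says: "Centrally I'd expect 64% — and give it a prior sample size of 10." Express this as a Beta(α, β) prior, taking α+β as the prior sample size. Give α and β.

Under the effective-sample-size interpretation, Beta(α, β) has prior mean α/(α+β) and prior sample size α+β.
So α+β = 10 and α/(α+β) = 0.64, giving α = 0.64·10 = 6.4 and β = 10 − 6.4 = 3.6.

α = 6.4, β = 3.6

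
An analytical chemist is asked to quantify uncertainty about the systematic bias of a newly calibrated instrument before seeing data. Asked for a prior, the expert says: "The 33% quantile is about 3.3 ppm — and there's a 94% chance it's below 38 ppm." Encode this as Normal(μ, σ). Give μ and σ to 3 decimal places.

μ = 10.953, σ = 17.396

For Normal(μ,σ), the p-quantile is μ + z_p·σ. Here z_{0.33} = -0.4399, z_{0.94} = 1.555.
So 3.3 = μ − 0.4399σ and 38 = μ + 1.555σ.
Subtracting: σ = (38 − 3.3)/(1.555 − (-0.4399)) = 17.396.
Then μ = 3.3 − (-0.4399)·17.396 = 10.953.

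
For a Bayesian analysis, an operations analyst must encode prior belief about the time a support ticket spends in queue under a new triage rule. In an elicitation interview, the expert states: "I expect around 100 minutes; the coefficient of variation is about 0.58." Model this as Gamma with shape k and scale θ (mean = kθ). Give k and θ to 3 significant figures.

k ≈ 2.97, θ ≈ 33.6

For Gamma(k, scale θ): mean = kθ, variance = kθ², so CV = 1/√k.
CV = 0.58, hence k = 1/CV² = 2.97.
Then θ = mean/k = 100/2.97 = 33.6.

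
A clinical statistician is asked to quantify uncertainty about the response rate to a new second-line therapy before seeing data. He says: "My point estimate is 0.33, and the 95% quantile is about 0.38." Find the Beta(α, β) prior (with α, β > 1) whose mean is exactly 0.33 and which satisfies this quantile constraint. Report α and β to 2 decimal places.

α ≈ 81.18, β ≈ 164.83

With mean 0.33 fixed, write α = 0.33s, β = 0.67s where s = α+β.
Need P(θ < 0.38) = 0.95 under Beta(0.33s, 0.67s). Normal approximation: (q−m)/√(m(1−m)/s) ≈ z_{0.95} = 1.64, so s ≈ 0.33·0.67·(1.64)²/(0.38−0.33)² = 239.3.
At s = 239.3: P(θ<0.38) ≈ 0.948. Adjusting to match 0.95 gives s ≈ 246.01.
So α = 0.33·246.01 ≈ 81.18, β = 0.67·246.01 ≈ 164.83.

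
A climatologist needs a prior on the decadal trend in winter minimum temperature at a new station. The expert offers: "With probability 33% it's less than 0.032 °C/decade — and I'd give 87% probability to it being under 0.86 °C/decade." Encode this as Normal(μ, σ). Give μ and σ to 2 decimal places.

μ = 0.26, σ = 0.53

The p-quantile of Normal(μ,σ) is μ + z_p·σ, with z_{0.33} = -0.4399 and z_{0.87} = 1.126.
Eliminate σ: μ = (z₂·x₁ − z₁·x₂)/(z₂ − z₁) = (1.126·0.032 − (-0.4399)·0.86)/1.566 = 0.26.
Then σ = (x₂ − x₁)/(z₂ − z₁) = (0.86 − 0.032)/1.566 = 0.53.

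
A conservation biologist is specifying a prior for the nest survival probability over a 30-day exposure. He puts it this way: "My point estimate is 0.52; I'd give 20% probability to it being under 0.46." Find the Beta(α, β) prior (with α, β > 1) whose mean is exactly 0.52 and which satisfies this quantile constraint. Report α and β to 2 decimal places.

With mean 0.52 fixed, write α = 0.52s, β = 0.48s where s = α+β.
Need P(θ < 0.46) = 0.2 under Beta(0.52s, 0.48s). Normal approximation: (q−m)/√(m(1−m)/s) ≈ z_{0.2} = -0.842, so s ≈ 0.52·0.48·(-0.842)²/(0.46−0.52)² = 49.1.
At s = 49.1: P(θ<0.46) ≈ 0.200. Adjusting to match 0.2 gives s ≈ 49.12.
So α = 0.52·49.12 ≈ 25.54, β = 0.48·49.12 ≈ 23.58.

α ≈ 25.54, β ≈ 23.58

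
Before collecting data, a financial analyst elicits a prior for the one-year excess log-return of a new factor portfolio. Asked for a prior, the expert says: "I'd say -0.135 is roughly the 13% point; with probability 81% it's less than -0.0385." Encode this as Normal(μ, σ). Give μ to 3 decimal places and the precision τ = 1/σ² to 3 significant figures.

μ = -0.081, τ = 431

For Normal(μ,σ), the p-quantile is μ + z_p·σ. Here z_{0.13} = -1.126, z_{0.81} = 0.8779.
So -0.135 = μ − 1.126σ and -0.0385 = μ + 0.8779σ.
Subtracting: σ = (-0.0385 − -0.135)/(0.8779 − (-1.126)) = 0.048.
Then μ = -0.135 − (-1.126)·0.048 = -0.081.
Precision τ = 1/σ² = 1/0.04815² = 431.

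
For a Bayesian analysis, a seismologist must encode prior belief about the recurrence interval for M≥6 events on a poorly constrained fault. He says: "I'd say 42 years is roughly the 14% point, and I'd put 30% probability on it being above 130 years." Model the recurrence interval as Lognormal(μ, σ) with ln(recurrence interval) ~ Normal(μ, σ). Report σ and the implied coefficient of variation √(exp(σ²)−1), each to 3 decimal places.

σ ≈ 0.704, CV ≈ 0.801

If T ~ Lognormal(μ,σ) then ln T ~ Normal(μ,σ), so the p-quantile of ln T is μ + z_p·σ.
ln(42) = 3.738 and ln(130) = 4.868; z_{0.14} = -1.08, z_{0.7} = 0.5244.
σ = (4.868 − 3.738)/(0.5244 − (-1.08)) = 0.704.
μ = 3.738 − (-1.08)·0.704 = 4.498.
CV = √(exp(σ²)−1) = √(exp(0.4957)−1) = 0.801.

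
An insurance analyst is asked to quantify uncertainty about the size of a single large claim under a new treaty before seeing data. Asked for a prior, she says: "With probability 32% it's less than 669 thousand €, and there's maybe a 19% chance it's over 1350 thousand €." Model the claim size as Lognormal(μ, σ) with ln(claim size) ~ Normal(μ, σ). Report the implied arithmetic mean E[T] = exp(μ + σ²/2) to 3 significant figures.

If T ~ Lognormal(μ,σ) then ln T ~ Normal(μ,σ), so the p-quantile of ln T is μ + z_p·σ.
ln(669) = 6.506 and ln(1350) = 7.208; z_{0.32} = -0.4677, z_{0.81} = 0.8779.
σ = (7.208 − 6.506)/(0.8779 − (-0.4677)) = 0.522.
μ = 6.506 − (-0.4677)·0.522 = 6.750.
E[T] = exp(μ + σ²/2) = exp(6.750 + 0.1361) = 978 thousand €.

E[T] ≈ 978 thousand €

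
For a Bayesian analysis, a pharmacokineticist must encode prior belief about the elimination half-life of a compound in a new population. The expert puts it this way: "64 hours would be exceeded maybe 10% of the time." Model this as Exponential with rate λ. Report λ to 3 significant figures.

λ ≈ 0.036

P(T > 64.0) = e^(−λ·64.0) = 0.1, so λ = −ln(0.1)/64.0 = 0.036.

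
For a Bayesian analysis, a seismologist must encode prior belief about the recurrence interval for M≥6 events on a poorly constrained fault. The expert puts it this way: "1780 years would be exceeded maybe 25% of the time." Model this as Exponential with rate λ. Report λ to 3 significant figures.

P(T > 1780.0) = e^(−λ·1780.0) = 0.25, so λ = −ln(0.25)/1780.0 = 0.000779.

λ ≈ 0.000779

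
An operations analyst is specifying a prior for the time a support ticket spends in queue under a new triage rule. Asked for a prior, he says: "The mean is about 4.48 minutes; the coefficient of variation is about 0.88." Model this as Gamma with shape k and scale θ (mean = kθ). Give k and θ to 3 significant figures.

For Gamma(k, scale θ): mean = kθ, variance = kθ², so CV = 1/√k.
CV = 0.88, hence k = 1/CV² = 1.29.
Then θ = mean/k = 4.48/1.29 = 3.47.

k ≈ 1.29, θ ≈ 3.47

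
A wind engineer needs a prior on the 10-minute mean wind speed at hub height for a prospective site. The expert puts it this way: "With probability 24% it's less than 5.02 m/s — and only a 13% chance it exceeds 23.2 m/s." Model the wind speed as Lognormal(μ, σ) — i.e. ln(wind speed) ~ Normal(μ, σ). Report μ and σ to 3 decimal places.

μ ≈ 2.203, σ ≈ 0.835

If T ~ Lognormal(μ,σ) then ln T ~ Normal(μ,σ), so the p-quantile of ln T is μ + z_p·σ.
ln(5.02) = 1.613 and ln(23.2) = 3.144; z_{0.24} = -0.7063, z_{0.87} = 1.126.
σ = (3.144 − 1.613)/(1.126 − (-0.7063)) = 0.835.
μ = 1.613 − (-0.7063)·0.835 = 2.203.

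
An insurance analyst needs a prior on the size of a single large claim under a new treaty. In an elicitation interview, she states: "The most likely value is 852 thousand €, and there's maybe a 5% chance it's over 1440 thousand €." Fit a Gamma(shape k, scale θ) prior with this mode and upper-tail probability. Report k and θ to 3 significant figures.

Gamma(k,θ) with k>1 has mode (k−1)θ, so θ = 852/(k−1).
Need P(X < 1440) = 0.95 with θ tied to k this way. Start at k = 2, θ = 852: P(X<1440) ≈ 0.504.
Too low — raise k to concentrate. Iterating converges to k ≈ 11.1.
Then θ = 852/(11.1−1) ≈ 84.

k ≈ 11.1, θ ≈ 84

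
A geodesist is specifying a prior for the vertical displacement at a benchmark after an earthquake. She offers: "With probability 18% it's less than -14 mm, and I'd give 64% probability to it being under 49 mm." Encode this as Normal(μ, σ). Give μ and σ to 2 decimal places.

For Normal(μ,σ), the p-quantile is μ + z_p·σ. Here z_{0.18} = -0.9154, z_{0.64} = 0.3585.
So -14 = μ − 0.9154σ and 49 = μ + 0.3585σ.
Subtracting: σ = (49 − -14)/(0.3585 − (-0.9154)) = 49.46.
Then μ = -14 − (-0.9154)·49.46 = 31.27.

μ = 31.27, σ = 49.46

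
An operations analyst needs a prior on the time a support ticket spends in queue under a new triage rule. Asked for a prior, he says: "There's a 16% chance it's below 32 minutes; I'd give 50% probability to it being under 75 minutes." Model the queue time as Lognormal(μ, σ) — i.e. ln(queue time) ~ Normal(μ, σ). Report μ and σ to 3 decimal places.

If T ~ Lognormal(μ,σ) then ln T ~ Normal(μ,σ), so the p-quantile of ln T is μ + z_p·σ.
ln(32) = 3.466 and ln(75) = 4.317; z_{0.16} = -0.9945, z_{0.5} = 0.
σ = (4.317 − 3.466)/(0 − (-0.9945)) = 0.856.
μ = 3.466 − (-0.9945)·0.856 = 4.317.

μ ≈ 4.317, σ ≈ 0.856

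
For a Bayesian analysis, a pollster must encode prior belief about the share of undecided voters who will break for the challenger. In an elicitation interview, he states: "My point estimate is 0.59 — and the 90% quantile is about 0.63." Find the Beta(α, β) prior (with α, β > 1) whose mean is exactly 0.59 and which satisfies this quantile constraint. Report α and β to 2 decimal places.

With mean 0.59 fixed, write α = 0.59s, β = 0.41s where s = α+β.
Need P(θ < 0.63) = 0.9 under Beta(0.59s, 0.41s). Normal approximation: (q−m)/√(m(1−m)/s) ≈ z_{0.9} = 1.28, so s ≈ 0.59·0.41·(1.28)²/(0.63−0.59)² = 248.3.
At s = 248.3: P(θ<0.63) ≈ 0.901. Adjusting to match 0.9 gives s ≈ 246.00.
So α = 0.59·246.00 ≈ 145.14, β = 0.41·246.00 ≈ 100.86.

α ≈ 145.14, β ≈ 100.86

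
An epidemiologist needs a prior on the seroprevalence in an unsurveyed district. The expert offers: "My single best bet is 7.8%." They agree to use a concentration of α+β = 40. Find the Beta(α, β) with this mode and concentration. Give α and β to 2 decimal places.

For α,β > 1 the Beta mode is (α−1)/(α+β−2). With α+β = 40, the mode is (α−1)/38.
Set (α−1)/38 = 0.078 → α = 1 + 0.078·38 = 3.96.
β = 40 − α = 36.04.

α = 3.96, β = 36.04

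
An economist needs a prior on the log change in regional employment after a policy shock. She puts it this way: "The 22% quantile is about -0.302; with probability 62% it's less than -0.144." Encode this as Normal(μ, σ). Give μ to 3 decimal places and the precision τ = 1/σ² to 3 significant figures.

The p-quantile of Normal(μ,σ) is μ + z_p·σ, with z_{0.22} = -0.7722 and z_{0.62} = 0.3055.
Eliminate σ: μ = (z₂·x₁ − z₁·x₂)/(z₂ − z₁) = (0.3055·-0.302 − (-0.7722)·-0.144)/1.078 = -0.189.
Then σ = (x₂ − x₁)/(z₂ − z₁) = (-0.144 − -0.302)/1.078 = 0.147.
Precision τ = 1/σ² = 1/0.1466² = 46.5.

μ = -0.189, τ = 46.5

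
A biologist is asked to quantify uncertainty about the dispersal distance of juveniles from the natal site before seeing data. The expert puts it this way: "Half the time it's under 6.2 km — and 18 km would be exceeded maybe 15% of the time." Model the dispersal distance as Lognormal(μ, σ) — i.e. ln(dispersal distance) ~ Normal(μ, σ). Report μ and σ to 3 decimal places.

If T ~ Lognormal(μ,σ) then ln T ~ Normal(μ,σ), so the p-quantile of ln T is μ + z_p·σ.
ln(6.2) = 1.825 and ln(18) = 2.89; z_{0.5} = 0, z_{0.85} = 1.036.
σ = (2.89 − 1.825)/(1.036 − (0)) = 1.028.
μ = 1.825 − (0)·1.028 = 1.825.

μ ≈ 1.825, σ ≈ 1.028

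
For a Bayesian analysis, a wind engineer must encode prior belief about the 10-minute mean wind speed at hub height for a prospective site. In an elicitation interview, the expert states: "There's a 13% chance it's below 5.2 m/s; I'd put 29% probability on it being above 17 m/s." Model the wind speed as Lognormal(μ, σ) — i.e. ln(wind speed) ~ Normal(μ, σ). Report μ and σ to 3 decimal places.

μ ≈ 2.443, σ ≈ 0.705

If T ~ Lognormal(μ,σ) then ln T ~ Normal(μ,σ), so the p-quantile of ln T is μ + z_p·σ.
ln(5.2) = 1.649 and ln(17) = 2.833; z_{0.13} = -1.126, z_{0.71} = 0.5534.
σ = (2.833 − 1.649)/(0.5534 − (-1.126)) = 0.705.
μ = 1.649 − (-1.126)·0.705 = 2.443.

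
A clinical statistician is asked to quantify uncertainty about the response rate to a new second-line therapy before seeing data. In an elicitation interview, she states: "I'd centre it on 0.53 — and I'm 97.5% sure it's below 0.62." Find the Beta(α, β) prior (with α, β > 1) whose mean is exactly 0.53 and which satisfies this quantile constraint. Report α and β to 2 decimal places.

With mean 0.53 fixed, write α = 0.53s, β = 0.47s where s = α+β.
Need P(θ < 0.62) = 0.975 under Beta(0.53s, 0.47s). Normal approximation: (q−m)/√(m(1−m)/s) ≈ z_{0.975} = 1.96, so s ≈ 0.53·0.47·(1.96)²/(0.62−0.53)² = 118.1.
At s = 118.1: P(θ<0.62) ≈ 0.976. Adjusting to match 0.975 gives s ≈ 115.42.
So α = 0.53·115.42 ≈ 61.17, β = 0.47·115.42 ≈ 54.25.

α ≈ 61.17, β ≈ 54.25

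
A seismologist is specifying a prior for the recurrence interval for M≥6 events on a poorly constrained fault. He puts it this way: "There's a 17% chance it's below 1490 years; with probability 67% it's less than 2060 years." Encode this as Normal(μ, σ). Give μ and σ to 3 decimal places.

For Normal(μ,σ), the p-quantile is μ + z_p·σ. Here z_{0.17} = -0.9542, z_{0.67} = 0.4399.
So 1490 = μ − 0.9542σ and 2060 = μ + 0.4399σ.
Subtracting: σ = (2060 − 1490)/(0.4399 − (-0.9542)) = 408.872.
Then μ = 1490 − (-0.9542)·408.872 = 1880.132.

μ = 1880.132, σ = 408.872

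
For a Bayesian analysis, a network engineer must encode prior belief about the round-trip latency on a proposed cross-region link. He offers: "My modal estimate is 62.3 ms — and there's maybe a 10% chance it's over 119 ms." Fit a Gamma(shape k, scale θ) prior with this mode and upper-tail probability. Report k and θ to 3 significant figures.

k ≈ 5.57, θ ≈ 13.6

Gamma(k,θ) with k>1 has mode (k−1)θ, so θ = 62.3/(k−1).
Need P(X < 119) = 0.9 with θ tied to k this way. Start at k = 2, θ = 62.3: P(X<119) ≈ 0.569.
Too low — raise k to concentrate. Iterating converges to k ≈ 5.57.
Then θ = 62.3/(5.57−1) ≈ 13.6.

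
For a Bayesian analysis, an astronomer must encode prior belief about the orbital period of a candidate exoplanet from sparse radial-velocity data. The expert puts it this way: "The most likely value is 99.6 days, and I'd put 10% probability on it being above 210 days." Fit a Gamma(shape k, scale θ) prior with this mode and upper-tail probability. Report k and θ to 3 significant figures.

Gamma(k,θ) with k>1 has mode (k−1)θ, so θ = 99.6/(k−1).
Need P(X < 210) = 0.9 with θ tied to k this way. Start at k = 2, θ = 99.6: P(X<210) ≈ 0.623.
Too low — raise k to concentrate. Iterating converges to k ≈ 4.45.
Then θ = 99.6/(4.45−1) ≈ 28.8.

k ≈ 4.45, θ ≈ 28.8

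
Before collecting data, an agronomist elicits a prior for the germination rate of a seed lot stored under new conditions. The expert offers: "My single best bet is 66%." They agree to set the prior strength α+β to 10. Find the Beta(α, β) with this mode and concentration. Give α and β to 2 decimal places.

For α,β > 1 the Beta mode is (α−1)/(α+β−2). With α+β = 10, the mode is (α−1)/8.
Set (α−1)/8 = 0.66 → α = 1 + 0.66·8 = 6.28.
β = 10 − α = 3.72.

α = 6.28, β = 3.72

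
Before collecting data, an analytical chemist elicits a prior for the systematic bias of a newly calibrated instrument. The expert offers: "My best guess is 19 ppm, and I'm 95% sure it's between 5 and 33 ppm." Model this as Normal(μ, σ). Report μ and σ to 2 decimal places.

μ = 19.00, σ = 7.14

A symmetric 95% interval runs μ ± z·σ with z = 1.96.
Half-width = 14, so σ = 14/1.96 = 7.14.
μ is the stated best guess, 19.00.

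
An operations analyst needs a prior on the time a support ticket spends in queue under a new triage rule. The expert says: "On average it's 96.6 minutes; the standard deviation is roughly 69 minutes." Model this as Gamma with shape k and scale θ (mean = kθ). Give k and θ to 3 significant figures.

For Gamma(k, scale θ): mean = kθ, variance = kθ², so CV = 1/√k.
CV = SD/mean = 69/96.6 = 0.7143, hence k = 1/CV² = 1.96.
Then θ = mean/k = 96.6/1.96 = 49.3.

k ≈ 1.96, θ ≈ 49.3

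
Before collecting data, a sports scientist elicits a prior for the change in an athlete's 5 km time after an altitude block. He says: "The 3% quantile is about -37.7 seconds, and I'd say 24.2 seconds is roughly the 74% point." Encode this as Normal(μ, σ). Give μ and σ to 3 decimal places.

The p-quantile of Normal(μ,σ) is μ + z_p·σ, with z_{0.03} = -1.881 and z_{0.74} = 0.6433.
Eliminate σ: μ = (z₂·x₁ − z₁·x₂)/(z₂ − z₁) = (0.6433·-37.7 − (-1.881)·24.2)/2.524 = 8.423.
Then σ = (x₂ − x₁)/(z₂ − z₁) = (24.2 − -37.7)/2.524 = 24.523.

μ = 8.423, σ = 24.523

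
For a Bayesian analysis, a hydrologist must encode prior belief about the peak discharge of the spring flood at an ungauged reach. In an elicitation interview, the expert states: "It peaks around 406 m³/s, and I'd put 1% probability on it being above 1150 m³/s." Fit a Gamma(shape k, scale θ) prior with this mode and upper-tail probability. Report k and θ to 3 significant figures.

Gamma(k,θ) with k>1 has mode (k−1)θ, so θ = 406/(k−1).
Need P(X < 1150) = 0.99 with θ tied to k this way. Start at k = 2, θ = 406: P(X<1150) ≈ 0.774.
Too low — raise k to concentrate. Iterating converges to k ≈ 5.21.
Then θ = 406/(5.21−1) ≈ 96.4.

k ≈ 5.21, θ ≈ 96.4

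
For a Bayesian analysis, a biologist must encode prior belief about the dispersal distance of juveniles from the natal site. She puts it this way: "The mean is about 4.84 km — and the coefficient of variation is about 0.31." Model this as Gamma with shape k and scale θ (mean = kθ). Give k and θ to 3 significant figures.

For Gamma(k, scale θ): mean = kθ, variance = kθ², so CV = 1/√k.
CV = 0.31, hence k = 1/CV² = 10.4.
Then θ = mean/k = 4.84/10.4 = 0.465.

k ≈ 10.4, θ ≈ 0.465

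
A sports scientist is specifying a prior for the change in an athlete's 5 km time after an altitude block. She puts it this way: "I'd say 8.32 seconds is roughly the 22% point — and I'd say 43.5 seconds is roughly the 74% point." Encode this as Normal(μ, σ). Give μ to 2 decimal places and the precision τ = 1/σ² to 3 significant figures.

μ = 27.51, τ = 0.00162

The p-quantile of Normal(μ,σ) is μ + z_p·σ, with z_{0.22} = -0.7722 and z_{0.74} = 0.6433.
Eliminate σ: μ = (z₂·x₁ − z₁·x₂)/(z₂ − z₁) = (0.6433·8.32 − (-0.7722)·43.5)/1.416 = 27.51.
Then σ = (x₂ − x₁)/(z₂ − z₁) = (43.5 − 8.32)/1.416 = 24.85.
Precision τ = 1/σ² = 1/24.85² = 0.00162.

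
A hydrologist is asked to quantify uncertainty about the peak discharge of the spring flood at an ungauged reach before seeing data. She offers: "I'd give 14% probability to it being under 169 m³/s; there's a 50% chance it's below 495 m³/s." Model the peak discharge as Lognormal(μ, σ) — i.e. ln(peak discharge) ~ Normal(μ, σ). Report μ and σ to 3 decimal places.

μ ≈ 6.205, σ ≈ 0.995

If T ~ Lognormal(μ,σ) then ln T ~ Normal(μ,σ), so the p-quantile of ln T is μ + z_p·σ.
ln(169) = 5.13 and ln(495) = 6.205; z_{0.14} = -1.08, z_{0.5} = 0.
σ = (6.205 − 5.13)/(0 − (-1.08)) = 0.995.
μ = 5.13 − (-1.08)·0.995 = 6.205.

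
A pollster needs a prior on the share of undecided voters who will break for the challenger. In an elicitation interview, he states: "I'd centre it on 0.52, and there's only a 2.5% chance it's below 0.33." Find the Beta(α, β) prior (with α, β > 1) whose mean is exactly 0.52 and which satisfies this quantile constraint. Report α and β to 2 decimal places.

With mean 0.52 fixed, write α = 0.52s, β = 0.48s where s = α+β.
Need P(θ < 0.33) = 0.025 under Beta(0.52s, 0.48s). Normal approximation: (q−m)/√(m(1−m)/s) ≈ z_{0.025} = -1.96, so s ≈ 0.52·0.48·(-1.96)²/(0.33−0.52)² = 26.6.
At s = 26.6: P(θ<0.33) ≈ 0.023. Adjusting to match 0.025 gives s ≈ 25.50.
So α = 0.52·25.50 ≈ 13.26, β = 0.48·25.50 ≈ 12.24.

α ≈ 13.26, β ≈ 12.24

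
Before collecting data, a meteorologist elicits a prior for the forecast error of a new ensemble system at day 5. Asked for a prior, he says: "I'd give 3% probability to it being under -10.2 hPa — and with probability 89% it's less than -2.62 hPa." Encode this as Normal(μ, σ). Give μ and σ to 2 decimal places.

The p-quantile of Normal(μ,σ) is μ + z_p·σ, with z_{0.03} = -1.881 and z_{0.89} = 1.227.
Eliminate σ: μ = (z₂·x₁ − z₁·x₂)/(z₂ − z₁) = (1.227·-10.2 − (-1.881)·-2.62)/3.107 = -5.61.
Then σ = (x₂ − x₁)/(z₂ − z₁) = (-2.62 − -10.2)/3.107 = 2.44.

μ = -5.61, σ = 2.44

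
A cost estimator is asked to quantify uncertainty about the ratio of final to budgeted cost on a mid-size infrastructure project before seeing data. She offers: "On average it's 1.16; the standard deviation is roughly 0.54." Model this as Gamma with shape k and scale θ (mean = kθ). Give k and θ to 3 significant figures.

For Gamma(k, scale θ): mean = kθ, variance = kθ², so CV = 1/√k.
CV = SD/mean = 0.54/1.16 = 0.4655, hence k = 1/CV² = 4.61.
Then θ = mean/k = 1.16/4.61 = 0.251.

k ≈ 4.61, θ ≈ 0.251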